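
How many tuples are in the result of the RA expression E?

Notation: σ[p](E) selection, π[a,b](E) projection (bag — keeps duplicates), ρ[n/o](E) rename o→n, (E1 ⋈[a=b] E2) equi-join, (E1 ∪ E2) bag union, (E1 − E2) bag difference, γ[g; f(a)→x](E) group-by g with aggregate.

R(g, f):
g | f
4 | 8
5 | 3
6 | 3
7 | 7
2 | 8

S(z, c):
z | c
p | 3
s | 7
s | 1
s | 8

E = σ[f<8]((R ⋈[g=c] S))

Stepwise |·|:
  R → 5
  S → 4
  (R ⋈[g=c] S) → 1
  σ[f<8]((R ⋈[g=c] S)) → 1

|E| = 1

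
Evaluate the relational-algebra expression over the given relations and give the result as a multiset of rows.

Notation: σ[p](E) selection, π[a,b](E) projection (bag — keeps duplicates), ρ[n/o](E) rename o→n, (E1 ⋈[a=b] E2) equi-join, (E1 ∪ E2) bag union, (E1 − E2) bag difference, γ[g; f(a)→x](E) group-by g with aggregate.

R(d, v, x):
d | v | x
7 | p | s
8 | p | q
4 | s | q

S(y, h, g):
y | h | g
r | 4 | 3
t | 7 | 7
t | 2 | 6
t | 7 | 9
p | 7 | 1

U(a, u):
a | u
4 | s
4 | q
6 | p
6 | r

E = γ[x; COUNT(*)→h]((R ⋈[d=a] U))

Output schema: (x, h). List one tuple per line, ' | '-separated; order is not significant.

Subexpression sizes:
  R → 3
  U → 4
  (R ⋈[d=a] U) → 2
  γ[x; COUNT(*)→h]((R ⋈[d=a] U)) → 1

== RESULT ==
x | h
q | 2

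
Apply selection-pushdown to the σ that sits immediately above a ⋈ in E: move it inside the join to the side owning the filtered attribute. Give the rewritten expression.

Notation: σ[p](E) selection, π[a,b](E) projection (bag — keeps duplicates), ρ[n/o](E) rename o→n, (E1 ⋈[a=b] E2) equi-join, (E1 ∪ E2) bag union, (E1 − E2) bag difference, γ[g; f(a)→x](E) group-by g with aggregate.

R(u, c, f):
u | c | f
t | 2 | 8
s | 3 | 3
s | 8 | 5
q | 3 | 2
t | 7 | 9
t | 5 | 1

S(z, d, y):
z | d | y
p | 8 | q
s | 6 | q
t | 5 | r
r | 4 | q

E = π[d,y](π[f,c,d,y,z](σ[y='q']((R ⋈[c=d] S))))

σ filters on y, owned by the right side.
E' = π[d,y](π[f,c,d,y,z]((R ⋈[c=d] σ[y='q'](S))))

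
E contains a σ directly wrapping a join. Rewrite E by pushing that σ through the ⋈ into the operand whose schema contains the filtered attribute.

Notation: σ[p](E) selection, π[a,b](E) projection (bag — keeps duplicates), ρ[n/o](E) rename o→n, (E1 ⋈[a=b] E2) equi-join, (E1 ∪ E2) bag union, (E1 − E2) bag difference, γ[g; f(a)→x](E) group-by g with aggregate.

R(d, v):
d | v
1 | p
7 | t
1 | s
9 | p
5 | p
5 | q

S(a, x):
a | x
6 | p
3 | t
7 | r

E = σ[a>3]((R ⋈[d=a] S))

σ filters on a, owned by the right side.
E' = (R ⋈[d=a] σ[a>3](S))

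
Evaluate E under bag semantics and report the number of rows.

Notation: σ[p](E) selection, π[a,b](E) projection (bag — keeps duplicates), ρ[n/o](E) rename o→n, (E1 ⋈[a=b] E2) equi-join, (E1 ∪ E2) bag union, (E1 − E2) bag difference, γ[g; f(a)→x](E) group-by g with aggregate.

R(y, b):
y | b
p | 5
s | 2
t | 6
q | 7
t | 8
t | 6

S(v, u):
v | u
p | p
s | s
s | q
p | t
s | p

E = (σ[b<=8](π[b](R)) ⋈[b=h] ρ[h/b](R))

Stepwise |·|:
  R → 6
  π[b](R) → 6
  σ[b<=8](π[b](R)) → 6
  R → 6
  ρ[h/b](R) → 6
  (σ[b<=8](π[b](R)) ⋈[b=h] ρ[h/b](R)) → 8

|E| = 8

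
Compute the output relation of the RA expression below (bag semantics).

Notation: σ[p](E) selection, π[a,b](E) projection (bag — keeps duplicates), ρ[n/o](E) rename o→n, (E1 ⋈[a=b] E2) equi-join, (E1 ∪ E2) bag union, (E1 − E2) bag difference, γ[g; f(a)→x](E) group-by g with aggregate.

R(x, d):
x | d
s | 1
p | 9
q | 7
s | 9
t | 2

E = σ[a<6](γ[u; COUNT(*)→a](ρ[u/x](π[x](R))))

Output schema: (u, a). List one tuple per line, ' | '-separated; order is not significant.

Stepwise |·|:
  R → 5
  π[x](R) → 5
  ρ[u/x](π[x](R)) → 5
  γ[u; COUNT(*)→a](ρ[u/x](π[x](R))) → 4
  σ[a<6](γ[u; COUNT(*)→a](ρ[u/x](π[x](R)))) → 4

== RESULT ==
u | a
p | 1
q | 1
s | 2
t | 1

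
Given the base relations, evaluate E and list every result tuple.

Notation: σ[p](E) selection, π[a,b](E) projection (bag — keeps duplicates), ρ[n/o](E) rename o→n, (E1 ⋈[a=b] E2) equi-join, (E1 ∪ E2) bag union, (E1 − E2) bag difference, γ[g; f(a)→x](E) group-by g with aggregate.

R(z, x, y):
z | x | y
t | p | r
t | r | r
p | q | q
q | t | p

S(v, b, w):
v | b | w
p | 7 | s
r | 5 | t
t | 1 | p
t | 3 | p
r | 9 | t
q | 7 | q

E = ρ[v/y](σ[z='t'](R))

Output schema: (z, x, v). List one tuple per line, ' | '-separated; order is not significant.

Stepwise |·|:
  R → 4
  σ[z='t'](R) → 2
  ρ[v/y](σ[z='t'](R)) → 2

== RESULT ==
z | x | v
t | p | r
t | r | r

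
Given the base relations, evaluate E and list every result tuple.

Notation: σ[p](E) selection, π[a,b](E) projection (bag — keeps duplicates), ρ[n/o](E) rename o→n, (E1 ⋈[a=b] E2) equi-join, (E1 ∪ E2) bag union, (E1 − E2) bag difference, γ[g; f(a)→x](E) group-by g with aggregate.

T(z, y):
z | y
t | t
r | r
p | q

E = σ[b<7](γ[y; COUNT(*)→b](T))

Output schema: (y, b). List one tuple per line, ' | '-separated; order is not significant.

Per-node cardinality:
  T → 3
  γ[y; COUNT(*)→b](T) → 3
  σ[b<7](γ[y; COUNT(*)→b](T)) → 3

== RESULT ==
y | b
q | 1
r | 1
t | 1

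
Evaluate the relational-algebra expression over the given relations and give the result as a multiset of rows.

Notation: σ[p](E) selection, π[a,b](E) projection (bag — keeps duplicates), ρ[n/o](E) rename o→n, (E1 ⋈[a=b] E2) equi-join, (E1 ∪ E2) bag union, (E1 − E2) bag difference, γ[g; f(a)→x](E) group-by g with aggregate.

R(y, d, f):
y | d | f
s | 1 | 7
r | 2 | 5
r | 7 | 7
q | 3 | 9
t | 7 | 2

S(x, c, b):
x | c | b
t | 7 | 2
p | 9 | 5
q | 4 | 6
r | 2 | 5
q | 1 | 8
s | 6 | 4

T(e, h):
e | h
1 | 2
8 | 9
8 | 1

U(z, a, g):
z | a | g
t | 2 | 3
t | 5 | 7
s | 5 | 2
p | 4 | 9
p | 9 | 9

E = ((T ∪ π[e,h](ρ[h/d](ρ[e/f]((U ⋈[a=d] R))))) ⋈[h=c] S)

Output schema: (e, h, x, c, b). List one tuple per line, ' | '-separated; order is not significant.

Stepwise |·|:
  T → 3
  U → 5
  R → 5
  (U ⋈[a=d] R) → 1
  ρ[e/f]((U ⋈[a=d] R)) → 1
  ρ[h/d](ρ[e/f]((U ⋈[a=d] R))) → 1
  π[e,h](ρ[h/d](ρ[e/f]((U ⋈[a=d] R)))) → 1
  (T ∪ π[e,h](ρ[h/d](ρ[e/f]((U ⋈[a=d] R))))) → 4
  S → 6
  ((T ∪ π[e,h](ρ[h/d](ρ[e/f]((U ⋈[a=d] R))))) ⋈[h=c] S) → 4

== RESULT ==
e | h | x | c | b
1 | 2 | r | 2 | 5
5 | 2 | r | 2 | 5
8 | 1 | q | 1 | 8
8 | 9 | p | 9 | 5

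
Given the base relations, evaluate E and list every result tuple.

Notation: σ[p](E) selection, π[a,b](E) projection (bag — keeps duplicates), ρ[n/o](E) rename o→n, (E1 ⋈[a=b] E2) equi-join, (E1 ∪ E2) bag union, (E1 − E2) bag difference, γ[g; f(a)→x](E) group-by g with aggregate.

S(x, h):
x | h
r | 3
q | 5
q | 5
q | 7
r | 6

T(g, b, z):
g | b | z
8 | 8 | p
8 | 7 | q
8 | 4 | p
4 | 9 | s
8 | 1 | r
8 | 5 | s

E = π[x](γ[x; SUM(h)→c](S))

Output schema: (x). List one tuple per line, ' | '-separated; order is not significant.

Per-node cardinality:
  S → 5
  γ[x; SUM(h)→c](S) → 2
  π[x](γ[x; SUM(h)→c](S)) → 2

== RESULT ==
x
q
r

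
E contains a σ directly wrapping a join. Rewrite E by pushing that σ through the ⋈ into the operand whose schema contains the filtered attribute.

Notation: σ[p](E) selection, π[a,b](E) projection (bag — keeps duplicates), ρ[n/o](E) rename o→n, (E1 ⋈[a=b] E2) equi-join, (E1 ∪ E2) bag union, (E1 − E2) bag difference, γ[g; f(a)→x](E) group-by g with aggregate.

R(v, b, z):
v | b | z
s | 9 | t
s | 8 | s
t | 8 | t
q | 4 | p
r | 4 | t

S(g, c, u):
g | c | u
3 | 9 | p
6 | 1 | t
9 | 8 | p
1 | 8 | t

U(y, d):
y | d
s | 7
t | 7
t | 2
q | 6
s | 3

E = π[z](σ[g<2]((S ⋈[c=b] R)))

σ filters on g, owned by the left side.
E' = π[z]((σ[g<2](S) ⋈[c=b] R))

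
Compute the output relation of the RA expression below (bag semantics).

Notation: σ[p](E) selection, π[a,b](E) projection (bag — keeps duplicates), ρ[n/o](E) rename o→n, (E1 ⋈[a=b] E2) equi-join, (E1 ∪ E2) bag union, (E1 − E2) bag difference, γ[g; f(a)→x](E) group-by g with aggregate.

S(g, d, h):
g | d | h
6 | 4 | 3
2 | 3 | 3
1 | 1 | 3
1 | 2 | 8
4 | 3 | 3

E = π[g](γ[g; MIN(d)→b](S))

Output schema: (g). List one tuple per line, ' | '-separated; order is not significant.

Subexpression sizes:
  S → 5
  γ[g; MIN(d)→b](S) → 4
  π[g](γ[g; MIN(d)→b](S)) → 4

== RESULT ==
g
1
2
4
6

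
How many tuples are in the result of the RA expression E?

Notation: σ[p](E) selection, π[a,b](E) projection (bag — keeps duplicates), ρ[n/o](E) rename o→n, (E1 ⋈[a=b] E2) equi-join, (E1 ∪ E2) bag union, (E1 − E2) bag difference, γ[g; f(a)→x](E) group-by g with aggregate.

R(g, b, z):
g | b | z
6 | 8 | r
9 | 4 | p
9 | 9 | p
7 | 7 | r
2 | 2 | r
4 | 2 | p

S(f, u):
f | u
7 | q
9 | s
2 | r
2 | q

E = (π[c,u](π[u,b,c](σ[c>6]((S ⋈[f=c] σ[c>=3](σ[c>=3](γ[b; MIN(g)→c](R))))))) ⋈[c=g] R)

Per-node cardinality:
  S → 4
  R → 6
  γ[b; MIN(g)→c](R) → 5
  σ[c>=3](γ[b; MIN(g)→c](R)) → 4
  σ[c>=3](σ[c>=3](γ[b; MIN(g)→c](R))) → 4
  (S ⋈[f=c] σ[c>=3](σ[c>=3](γ[b; MIN(g)→c](R)))) → 3
  σ[c>6]((S ⋈[f=c] σ[c>=3](σ[c>=3](γ[b; MIN(g)→c](R))))) → 3
  π[u,b,c](σ[c>6]((S ⋈[f=c] σ[c>=3](σ[c>=3](γ[b; MIN(g)→c](R)))))) → 3
  π[c,u](π[u,b,c](σ[c>6]((S ⋈[f=c] σ[c>=3](σ[c>=3](γ[b; MIN(g)→c](R))))))) → 3
  R → 6
  (π[c,u](π[u,b,c](σ[c>6]((S ⋈[f=c] σ[c>=3](σ[c>=3](γ[b; MIN(g)→c](R))))))) ⋈[c=g] R) → 5

|E| = 5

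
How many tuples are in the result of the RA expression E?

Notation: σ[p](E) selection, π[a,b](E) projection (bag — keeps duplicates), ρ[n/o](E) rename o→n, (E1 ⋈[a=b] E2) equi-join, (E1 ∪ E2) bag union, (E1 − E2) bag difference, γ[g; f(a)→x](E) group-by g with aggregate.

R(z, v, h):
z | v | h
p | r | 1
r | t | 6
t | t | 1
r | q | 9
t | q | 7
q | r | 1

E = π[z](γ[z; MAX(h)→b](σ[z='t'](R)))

Subexpression sizes:
  R → 6
  σ[z='t'](R) → 2
  γ[z; MAX(h)→b](σ[z='t'](R)) → 1
  π[z](γ[z; MAX(h)→b](σ[z='t'](R))) → 1

|E| = 1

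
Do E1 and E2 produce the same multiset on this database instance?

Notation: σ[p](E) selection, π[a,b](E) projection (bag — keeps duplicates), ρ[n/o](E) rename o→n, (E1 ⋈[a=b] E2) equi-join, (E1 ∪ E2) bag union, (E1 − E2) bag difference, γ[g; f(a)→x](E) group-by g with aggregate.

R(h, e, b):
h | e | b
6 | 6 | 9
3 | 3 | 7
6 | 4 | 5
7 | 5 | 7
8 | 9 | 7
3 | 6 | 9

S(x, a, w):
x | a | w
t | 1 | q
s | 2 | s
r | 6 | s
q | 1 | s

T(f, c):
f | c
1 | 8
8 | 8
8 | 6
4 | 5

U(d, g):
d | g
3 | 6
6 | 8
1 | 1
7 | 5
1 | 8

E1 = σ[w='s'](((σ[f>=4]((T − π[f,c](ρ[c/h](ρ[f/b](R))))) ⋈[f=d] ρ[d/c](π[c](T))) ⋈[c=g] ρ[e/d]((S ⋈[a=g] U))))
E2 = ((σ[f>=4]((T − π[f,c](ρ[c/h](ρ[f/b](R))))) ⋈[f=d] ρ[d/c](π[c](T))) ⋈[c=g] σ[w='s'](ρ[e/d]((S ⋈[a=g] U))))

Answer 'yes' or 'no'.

E1 subexpression sizes:
  T → 4
  R → 6
  ρ[f/b](R) → 6
  ρ[c/h](ρ[f/b](R)) → 6
  π[f,c](ρ[c/h](ρ[f/b](R))) → 6
  (T − π[f,c](ρ[c/h](ρ[f/b](R)))) → 4
  σ[f>=4]((T − π[f,c](ρ[c/h](ρ[f/b](R))))) → 3
  T → 4
  π[c](T) → 4
  ρ[d/c](π[c](T)) → 4
  (σ[f>=4]((T − π[f,c](ρ[c/h](ρ[f/b](R))))) ⋈[f=d] ρ[d/c](π[c](T))) → 4
  S → 4
  U → 5
  (S ⋈[a=g] U) → 3
  ρ[e/d]((S ⋈[a=g] U)) → 3
  ((σ[f>=4]((T − π[f,c](ρ[c/h](ρ[f/b](R))))) ⋈[f=d] ρ[d/c](π[c](T))) ⋈[c=g] ρ[e/d]((S ⋈[a=g] U))) → 2
  σ[w='s'](((σ[f>=4]((T − π[f,c](ρ[c/h](ρ[f/b](R))))) ⋈[f=d] ρ[d/c](π[c](T))) ⋈[c=g] ρ[e/d]((S ⋈[a=g] U)))) → 2
E2 subexpression sizes:
  T → 4
  R → 6
  ρ[f/b](R) → 6
  ρ[c/h](ρ[f/b](R)) → 6
  π[f,c](ρ[c/h](ρ[f/b](R))) → 6
  (T − π[f,c](ρ[c/h](ρ[f/b](R)))) → 4
  σ[f>=4]((T − π[f,c](ρ[c/h](ρ[f/b](R))))) → 3
  T → 4
  π[c](T) → 4
  ρ[d/c](π[c](T)) → 4
  (σ[f>=4]((T − π[f,c](ρ[c/h](ρ[f/b](R))))) ⋈[f=d] ρ[d/c](π[c](T))) → 4
  S → 4
  U → 5
  (S ⋈[a=g] U) → 3
  ρ[e/d]((S ⋈[a=g] U)) → 3
  σ[w='s'](ρ[e/d]((S ⋈[a=g] U))) → 2
  ((σ[f>=4]((T − π[f,c](ρ[c/h](ρ[f/b](R))))) ⋈[f=d] ρ[d/c](π[c](T))) ⋈[c=g] σ[w='s'](ρ[e/d]((S ⋈[a=g] U)))) → 2

E1 and E2 produce the same multiset:
f | c | d | x | a | w | e | g
8 | 6 | 8 | r | 6 | s | 3 | 6
8 | 6 | 8 | r | 6 | s | 3 | 6

yes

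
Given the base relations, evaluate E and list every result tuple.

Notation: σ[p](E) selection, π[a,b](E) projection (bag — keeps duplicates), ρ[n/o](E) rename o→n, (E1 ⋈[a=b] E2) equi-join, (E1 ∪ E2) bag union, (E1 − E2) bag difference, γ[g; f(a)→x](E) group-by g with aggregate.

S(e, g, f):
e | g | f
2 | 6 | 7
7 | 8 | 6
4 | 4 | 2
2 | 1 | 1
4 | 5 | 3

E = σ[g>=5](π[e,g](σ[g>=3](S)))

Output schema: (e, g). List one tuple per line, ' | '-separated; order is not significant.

Stepwise |·|:
  S → 5
  σ[g>=3](S) → 4
  π[e,g](σ[g>=3](S)) → 4
  σ[g>=5](π[e,g](σ[g>=3](S))) → 3

== RESULT ==
e | g
2 | 6
4 | 5
7 | 8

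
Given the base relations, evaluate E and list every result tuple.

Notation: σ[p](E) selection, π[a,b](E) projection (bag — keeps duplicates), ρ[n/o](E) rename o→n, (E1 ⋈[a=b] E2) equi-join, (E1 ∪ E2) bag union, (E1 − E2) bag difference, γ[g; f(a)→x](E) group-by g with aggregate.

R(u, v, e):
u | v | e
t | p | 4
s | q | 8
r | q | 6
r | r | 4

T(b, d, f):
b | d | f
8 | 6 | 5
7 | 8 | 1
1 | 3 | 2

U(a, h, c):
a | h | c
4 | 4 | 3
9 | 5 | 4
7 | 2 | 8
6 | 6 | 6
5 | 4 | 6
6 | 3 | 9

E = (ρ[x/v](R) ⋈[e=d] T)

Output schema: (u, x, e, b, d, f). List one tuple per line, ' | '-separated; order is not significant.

Per-node cardinality:
  R → 4
  ρ[x/v](R) → 4
  T → 3
  (ρ[x/v](R) ⋈[e=d] T) → 2

== RESULT ==
u | x | e | b | d | f
r | q | 6 | 8 | 6 | 5
s | q | 8 | 7 | 8 | 1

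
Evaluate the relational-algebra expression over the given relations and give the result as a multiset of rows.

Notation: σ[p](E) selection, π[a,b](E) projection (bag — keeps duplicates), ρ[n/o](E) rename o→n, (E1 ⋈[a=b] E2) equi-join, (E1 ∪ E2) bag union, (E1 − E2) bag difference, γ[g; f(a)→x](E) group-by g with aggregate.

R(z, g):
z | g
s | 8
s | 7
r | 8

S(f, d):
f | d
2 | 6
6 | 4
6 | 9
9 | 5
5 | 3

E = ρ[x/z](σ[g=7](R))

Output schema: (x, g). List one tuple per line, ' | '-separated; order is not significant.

Stepwise |·|:
  R → 3
  σ[g=7](R) → 1
  ρ[x/z](σ[g=7](R)) → 1

== RESULT ==
x | g
s | 7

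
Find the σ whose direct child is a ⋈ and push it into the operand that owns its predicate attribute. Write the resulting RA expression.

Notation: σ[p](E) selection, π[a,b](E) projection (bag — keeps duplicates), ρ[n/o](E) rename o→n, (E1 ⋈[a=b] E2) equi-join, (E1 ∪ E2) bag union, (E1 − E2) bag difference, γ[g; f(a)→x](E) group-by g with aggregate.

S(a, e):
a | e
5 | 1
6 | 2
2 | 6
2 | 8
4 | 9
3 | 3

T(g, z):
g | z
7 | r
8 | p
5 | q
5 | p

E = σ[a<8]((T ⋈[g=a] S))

σ filters on a, owned by the right side.
E' = (T ⋈[g=a] σ[a<8](S))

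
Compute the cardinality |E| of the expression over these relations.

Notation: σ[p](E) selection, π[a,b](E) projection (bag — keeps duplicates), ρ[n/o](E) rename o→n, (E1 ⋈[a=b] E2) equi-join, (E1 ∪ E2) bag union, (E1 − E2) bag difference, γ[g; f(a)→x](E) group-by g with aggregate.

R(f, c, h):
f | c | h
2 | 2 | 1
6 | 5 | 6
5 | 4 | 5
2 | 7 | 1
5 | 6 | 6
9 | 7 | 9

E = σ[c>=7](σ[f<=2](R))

Stepwise |·|:
  R → 6
  σ[f<=2](R) → 2
  σ[c>=7](σ[f<=2](R)) → 1

|E| = 1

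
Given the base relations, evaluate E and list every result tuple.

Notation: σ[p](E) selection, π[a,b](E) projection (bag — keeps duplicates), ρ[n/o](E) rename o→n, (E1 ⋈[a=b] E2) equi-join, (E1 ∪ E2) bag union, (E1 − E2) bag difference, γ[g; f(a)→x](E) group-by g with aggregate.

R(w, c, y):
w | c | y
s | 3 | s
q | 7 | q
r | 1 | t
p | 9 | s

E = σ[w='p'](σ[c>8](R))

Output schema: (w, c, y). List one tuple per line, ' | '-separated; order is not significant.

Stepwise |·|:
  R → 4
  σ[c>8](R) → 1
  σ[w='p'](σ[c>8](R)) → 1

== RESULT ==
w | c | y
p | 9 | s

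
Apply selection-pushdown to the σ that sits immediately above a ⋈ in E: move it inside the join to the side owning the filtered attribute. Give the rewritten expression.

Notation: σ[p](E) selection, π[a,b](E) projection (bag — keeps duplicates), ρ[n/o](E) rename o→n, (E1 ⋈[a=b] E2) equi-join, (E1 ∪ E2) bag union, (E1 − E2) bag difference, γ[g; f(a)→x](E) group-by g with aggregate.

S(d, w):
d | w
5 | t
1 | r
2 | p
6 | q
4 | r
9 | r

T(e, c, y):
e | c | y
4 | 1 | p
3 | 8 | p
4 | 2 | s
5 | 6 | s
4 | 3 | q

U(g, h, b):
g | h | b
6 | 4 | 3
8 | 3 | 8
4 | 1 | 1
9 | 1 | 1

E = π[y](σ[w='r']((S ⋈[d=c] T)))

σ filters on w, owned by the left side.
E' = π[y]((σ[w='r'](S) ⋈[d=c] T))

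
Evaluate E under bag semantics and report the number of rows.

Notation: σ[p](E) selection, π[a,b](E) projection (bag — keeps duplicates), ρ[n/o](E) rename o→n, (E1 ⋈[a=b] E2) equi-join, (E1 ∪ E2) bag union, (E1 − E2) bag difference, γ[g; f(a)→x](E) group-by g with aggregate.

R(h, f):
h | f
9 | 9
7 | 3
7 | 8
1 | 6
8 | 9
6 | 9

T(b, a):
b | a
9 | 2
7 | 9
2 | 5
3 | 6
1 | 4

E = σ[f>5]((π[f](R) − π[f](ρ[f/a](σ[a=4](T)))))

Row counts bottom-up:
  R → 6
  π[f](R) → 6
  T → 5
  σ[a=4](T) → 1
  ρ[f/a](σ[a=4](T)) → 1
  π[f](ρ[f/a](σ[a=4](T))) → 1
  (π[f](R) − π[f](ρ[f/a](σ[a=4](T)))) → 6
  σ[f>5]((π[f](R) − π[f](ρ[f/a](σ[a=4](T))))) → 5

|E| = 5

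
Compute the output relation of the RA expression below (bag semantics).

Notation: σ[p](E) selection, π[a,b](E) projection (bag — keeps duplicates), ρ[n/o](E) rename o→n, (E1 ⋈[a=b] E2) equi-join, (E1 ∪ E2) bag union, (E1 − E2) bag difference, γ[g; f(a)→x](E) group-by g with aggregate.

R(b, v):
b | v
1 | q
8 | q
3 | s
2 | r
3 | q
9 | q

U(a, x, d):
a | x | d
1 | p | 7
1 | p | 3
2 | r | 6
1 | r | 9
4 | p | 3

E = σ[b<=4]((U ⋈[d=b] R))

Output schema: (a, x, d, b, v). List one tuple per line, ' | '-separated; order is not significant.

Stepwise |·|:
  U → 5
  R → 6
  (U ⋈[d=b] R) → 5
  σ[b<=4]((U ⋈[d=b] R)) → 4

== RESULT ==
a | x | d | b | v
1 | p | 3 | 3 | q
1 | p | 3 | 3 | s
4 | p | 3 | 3 | q
4 | p | 3 | 3 | s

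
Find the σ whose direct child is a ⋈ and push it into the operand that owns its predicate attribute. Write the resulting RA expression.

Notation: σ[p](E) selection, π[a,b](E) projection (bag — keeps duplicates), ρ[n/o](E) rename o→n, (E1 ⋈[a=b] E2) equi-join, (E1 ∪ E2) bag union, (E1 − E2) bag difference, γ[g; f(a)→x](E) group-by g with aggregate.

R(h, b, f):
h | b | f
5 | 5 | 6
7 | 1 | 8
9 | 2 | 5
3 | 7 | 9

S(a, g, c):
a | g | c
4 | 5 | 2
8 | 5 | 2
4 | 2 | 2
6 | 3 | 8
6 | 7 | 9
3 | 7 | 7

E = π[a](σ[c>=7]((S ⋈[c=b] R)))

σ filters on c, owned by the left side.
E' = π[a]((σ[c>=7](S) ⋈[c=b] R))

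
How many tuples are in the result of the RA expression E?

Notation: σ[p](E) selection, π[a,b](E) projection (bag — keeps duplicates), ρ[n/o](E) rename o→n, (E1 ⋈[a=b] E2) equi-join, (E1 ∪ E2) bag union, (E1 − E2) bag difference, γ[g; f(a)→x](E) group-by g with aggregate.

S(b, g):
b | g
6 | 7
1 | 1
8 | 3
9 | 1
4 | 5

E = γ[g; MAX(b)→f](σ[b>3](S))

Stepwise |·|:
  S → 5
  σ[b>3](S) → 4
  γ[g; MAX(b)→f](σ[b>3](S)) → 4

|E| = 4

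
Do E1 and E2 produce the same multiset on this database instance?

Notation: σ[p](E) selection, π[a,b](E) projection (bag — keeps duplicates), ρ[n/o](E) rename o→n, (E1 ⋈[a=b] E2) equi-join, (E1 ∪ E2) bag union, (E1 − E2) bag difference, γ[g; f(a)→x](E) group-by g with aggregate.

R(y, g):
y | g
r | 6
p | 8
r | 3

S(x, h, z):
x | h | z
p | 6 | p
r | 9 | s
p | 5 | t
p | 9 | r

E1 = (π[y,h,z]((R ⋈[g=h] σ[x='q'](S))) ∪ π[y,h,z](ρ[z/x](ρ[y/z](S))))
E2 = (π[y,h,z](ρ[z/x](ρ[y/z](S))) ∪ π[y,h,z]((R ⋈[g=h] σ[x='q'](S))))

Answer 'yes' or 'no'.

E1 stepwise |·|:
  R → 3
  S → 4
  σ[x='q'](S) → 0
  (R ⋈[g=h] σ[x='q'](S)) → 0
  π[y,h,z]((R ⋈[g=h] σ[x='q'](S))) → 0
  S → 4
  ρ[y/z](S) → 4
  ρ[z/x](ρ[y/z](S)) → 4
  π[y,h,z](ρ[z/x](ρ[y/z](S))) → 4
  (π[y,h,z]((R ⋈[g=h] σ[x='q'](S))) ∪ π[y,h,z](ρ[z/x](ρ[y/z](S)))) → 4
E2 stepwise |·|:
  S → 4
  ρ[y/z](S) → 4
  ρ[z/x](ρ[y/z](S)) → 4
  π[y,h,z](ρ[z/x](ρ[y/z](S))) → 4
  R → 3
  S → 4
  σ[x='q'](S) → 0
  (R ⋈[g=h] σ[x='q'](S)) → 0
  π[y,h,z]((R ⋈[g=h] σ[x='q'](S))) → 0
  (π[y,h,z](ρ[z/x](ρ[y/z](S))) ∪ π[y,h,z]((R ⋈[g=h] σ[x='q'](S)))) → 4

E1 and E2 produce the same multiset:
y | h | z
p | 6 | p
r | 9 | p
s | 9 | r
t | 5 | p

yes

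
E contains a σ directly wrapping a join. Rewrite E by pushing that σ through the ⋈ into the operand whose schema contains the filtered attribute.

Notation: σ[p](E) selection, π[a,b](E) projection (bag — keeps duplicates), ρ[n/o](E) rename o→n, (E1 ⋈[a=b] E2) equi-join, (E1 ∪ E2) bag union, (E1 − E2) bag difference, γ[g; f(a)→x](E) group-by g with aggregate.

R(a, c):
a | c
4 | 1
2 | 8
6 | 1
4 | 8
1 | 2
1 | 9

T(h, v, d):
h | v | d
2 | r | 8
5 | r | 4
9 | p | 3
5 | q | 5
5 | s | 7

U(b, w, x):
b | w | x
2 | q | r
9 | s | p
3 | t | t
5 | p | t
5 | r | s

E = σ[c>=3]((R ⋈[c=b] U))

σ filters on c, owned by the left side.
E' = (σ[c>=3](R) ⋈[c=b] U)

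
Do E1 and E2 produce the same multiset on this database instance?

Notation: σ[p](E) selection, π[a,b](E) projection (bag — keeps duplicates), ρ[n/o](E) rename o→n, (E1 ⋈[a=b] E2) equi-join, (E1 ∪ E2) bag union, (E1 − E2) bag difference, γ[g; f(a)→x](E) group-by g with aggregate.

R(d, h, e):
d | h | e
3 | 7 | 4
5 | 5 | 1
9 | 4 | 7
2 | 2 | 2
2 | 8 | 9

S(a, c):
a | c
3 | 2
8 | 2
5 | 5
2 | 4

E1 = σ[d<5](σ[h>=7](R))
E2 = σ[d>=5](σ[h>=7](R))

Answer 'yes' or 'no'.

E1 stepwise |·|:
  R → 5
  σ[h>=7](R) → 2
  σ[d<5](σ[h>=7](R)) → 2
E2 stepwise |·|:
  R → 5
  σ[h>=7](R) → 2
  σ[d>=5](σ[h>=7](R)) → 0

E1 result:
d | h | e
2 | 8 | 9
3 | 7 | 4
E2 result:
d | h | e
(0 rows)
Witness: (3, 7, 4) appears 1× in E1 but 0× in E2.

no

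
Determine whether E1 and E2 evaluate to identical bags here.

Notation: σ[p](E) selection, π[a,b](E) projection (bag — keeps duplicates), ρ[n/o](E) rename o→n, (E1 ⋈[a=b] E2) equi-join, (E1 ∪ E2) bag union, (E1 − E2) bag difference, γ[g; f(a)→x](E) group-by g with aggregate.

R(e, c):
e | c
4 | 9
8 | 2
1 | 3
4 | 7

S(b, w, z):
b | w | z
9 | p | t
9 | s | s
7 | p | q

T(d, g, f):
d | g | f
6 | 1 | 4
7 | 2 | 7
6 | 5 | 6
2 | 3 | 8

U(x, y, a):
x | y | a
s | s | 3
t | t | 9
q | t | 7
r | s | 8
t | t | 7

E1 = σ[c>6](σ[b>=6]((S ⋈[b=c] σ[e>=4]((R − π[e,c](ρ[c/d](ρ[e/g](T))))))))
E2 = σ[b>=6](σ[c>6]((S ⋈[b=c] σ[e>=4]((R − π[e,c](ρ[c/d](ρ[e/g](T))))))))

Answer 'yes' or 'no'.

E1 subexpression sizes:
  S → 3
  R → 4
  T → 4
  ρ[e/g](T) → 4
  ρ[c/d](ρ[e/g](T)) → 4
  π[e,c](ρ[c/d](ρ[e/g](T))) → 4
  (R − π[e,c](ρ[c/d](ρ[e/g](T)))) → 4
  σ[e>=4]((R − π[e,c](ρ[c/d](ρ[e/g](T))))) → 3
  (S ⋈[b=c] σ[e>=4]((R − π[e,c](ρ[c/d](ρ[e/g](T)))))) → 3
  σ[b>=6]((S ⋈[b=c] σ[e>=4]((R − π[e,c](ρ[c/d](ρ[e/g](T))))))) → 3
  σ[c>6](σ[b>=6]((S ⋈[b=c] σ[e>=4]((R − π[e,c](ρ[c/d](ρ[e/g](T)))))))) → 3
E2 subexpression sizes:
  S → 3
  R → 4
  T → 4
  ρ[e/g](T) → 4
  ρ[c/d](ρ[e/g](T)) → 4
  π[e,c](ρ[c/d](ρ[e/g](T))) → 4
  (R − π[e,c](ρ[c/d](ρ[e/g](T)))) → 4
  σ[e>=4]((R − π[e,c](ρ[c/d](ρ[e/g](T))))) → 3
  (S ⋈[b=c] σ[e>=4]((R − π[e,c](ρ[c/d](ρ[e/g](T)))))) → 3
  σ[c>6]((S ⋈[b=c] σ[e>=4]((R − π[e,c](ρ[c/d](ρ[e/g](T))))))) → 3
  σ[b>=6](σ[c>6]((S ⋈[b=c] σ[e>=4]((R − π[e,c](ρ[c/d](ρ[e/g](T)))))))) → 3

E1 and E2 produce the same multiset:
b | w | z | e | c
7 | p | q | 4 | 7
9 | p | t | 4 | 9
9 | s | s | 4 | 9

yes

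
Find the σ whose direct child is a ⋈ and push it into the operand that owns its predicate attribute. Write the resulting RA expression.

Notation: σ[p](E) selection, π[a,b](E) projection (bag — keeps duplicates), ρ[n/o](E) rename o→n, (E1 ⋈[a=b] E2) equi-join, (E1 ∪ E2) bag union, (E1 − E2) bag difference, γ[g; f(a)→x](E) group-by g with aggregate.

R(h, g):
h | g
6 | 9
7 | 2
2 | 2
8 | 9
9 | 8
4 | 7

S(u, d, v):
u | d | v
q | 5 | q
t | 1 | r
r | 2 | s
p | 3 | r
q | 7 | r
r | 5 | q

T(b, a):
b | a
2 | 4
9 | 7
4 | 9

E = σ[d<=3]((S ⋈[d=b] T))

σ filters on d, owned by the left side.
E' = (σ[d<=3](S) ⋈[d=b] T)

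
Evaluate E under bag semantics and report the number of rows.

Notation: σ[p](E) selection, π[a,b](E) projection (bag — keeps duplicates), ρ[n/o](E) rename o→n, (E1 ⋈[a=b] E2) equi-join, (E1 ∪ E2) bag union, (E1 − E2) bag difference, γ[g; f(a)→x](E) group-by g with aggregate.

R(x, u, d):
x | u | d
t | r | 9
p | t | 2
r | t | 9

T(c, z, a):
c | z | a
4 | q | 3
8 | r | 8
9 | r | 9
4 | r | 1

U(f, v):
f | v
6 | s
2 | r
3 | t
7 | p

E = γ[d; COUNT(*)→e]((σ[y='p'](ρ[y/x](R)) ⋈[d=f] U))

Stepwise |·|:
  R → 3
  ρ[y/x](R) → 3
  σ[y='p'](ρ[y/x](R)) → 1
  U → 4
  (σ[y='p'](ρ[y/x](R)) ⋈[d=f] U) → 1
  γ[d; COUNT(*)→e]((σ[y='p'](ρ[y/x](R)) ⋈[d=f] U)) → 1

|E| = 1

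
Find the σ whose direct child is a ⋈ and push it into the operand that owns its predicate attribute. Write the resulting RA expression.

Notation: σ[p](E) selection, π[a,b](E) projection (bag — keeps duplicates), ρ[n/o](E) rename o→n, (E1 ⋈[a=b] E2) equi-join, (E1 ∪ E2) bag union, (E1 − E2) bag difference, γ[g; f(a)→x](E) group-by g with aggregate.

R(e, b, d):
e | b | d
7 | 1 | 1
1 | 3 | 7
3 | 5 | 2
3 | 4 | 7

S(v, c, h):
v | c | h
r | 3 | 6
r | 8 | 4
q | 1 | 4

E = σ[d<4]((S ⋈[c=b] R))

σ filters on d, owned by the right side.
E' = (S ⋈[c=b] σ[d<4](R))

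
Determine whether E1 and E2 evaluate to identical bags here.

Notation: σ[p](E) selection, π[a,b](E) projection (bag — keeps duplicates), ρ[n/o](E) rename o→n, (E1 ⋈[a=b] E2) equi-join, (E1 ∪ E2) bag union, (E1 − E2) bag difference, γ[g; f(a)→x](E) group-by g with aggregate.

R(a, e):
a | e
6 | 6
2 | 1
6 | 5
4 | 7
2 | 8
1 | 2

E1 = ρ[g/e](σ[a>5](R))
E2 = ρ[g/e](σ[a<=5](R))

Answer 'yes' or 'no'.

E1 subexpression sizes:
  R → 6
  σ[a>5](R) → 2
  ρ[g/e](σ[a>5](R)) → 2
E2 subexpression sizes:
  R → 6
  σ[a<=5](R) → 4
  ρ[g/e](σ[a<=5](R)) → 4

E1 result:
a | g
6 | 5
6 | 6
E2 result:
a | g
1 | 2
2 | 1
2 | 8
4 | 7
Witness: (1, 2) appears 0× in E1 but 1× in E2.

no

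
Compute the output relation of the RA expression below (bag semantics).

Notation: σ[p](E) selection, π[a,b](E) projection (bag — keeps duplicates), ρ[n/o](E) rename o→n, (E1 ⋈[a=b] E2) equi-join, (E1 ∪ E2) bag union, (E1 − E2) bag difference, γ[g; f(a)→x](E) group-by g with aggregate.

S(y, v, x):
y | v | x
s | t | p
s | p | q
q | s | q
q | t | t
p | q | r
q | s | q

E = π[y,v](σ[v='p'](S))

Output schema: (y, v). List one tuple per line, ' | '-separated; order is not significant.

Row counts bottom-up:
  S → 6
  σ[v='p'](S) → 1
  π[y,v](σ[v='p'](S)) → 1

== RESULT ==
y | v
s | p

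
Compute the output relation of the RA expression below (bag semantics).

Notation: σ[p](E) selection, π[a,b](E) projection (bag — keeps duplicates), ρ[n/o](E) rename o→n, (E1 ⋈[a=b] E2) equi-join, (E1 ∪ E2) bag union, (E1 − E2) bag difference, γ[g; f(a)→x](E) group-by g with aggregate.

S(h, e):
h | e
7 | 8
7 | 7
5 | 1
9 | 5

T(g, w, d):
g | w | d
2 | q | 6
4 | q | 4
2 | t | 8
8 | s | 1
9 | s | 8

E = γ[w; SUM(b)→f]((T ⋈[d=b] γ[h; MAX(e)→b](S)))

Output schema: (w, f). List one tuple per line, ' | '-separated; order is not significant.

Stepwise |·|:
  T → 5
  S → 4
  γ[h; MAX(e)→b](S) → 3
  (T ⋈[d=b] γ[h; MAX(e)→b](S)) → 3
  γ[w; SUM(b)→f]((T ⋈[d=b] γ[h; MAX(e)→b](S))) → 2

== RESULT ==
w | f
s | 9
t | 8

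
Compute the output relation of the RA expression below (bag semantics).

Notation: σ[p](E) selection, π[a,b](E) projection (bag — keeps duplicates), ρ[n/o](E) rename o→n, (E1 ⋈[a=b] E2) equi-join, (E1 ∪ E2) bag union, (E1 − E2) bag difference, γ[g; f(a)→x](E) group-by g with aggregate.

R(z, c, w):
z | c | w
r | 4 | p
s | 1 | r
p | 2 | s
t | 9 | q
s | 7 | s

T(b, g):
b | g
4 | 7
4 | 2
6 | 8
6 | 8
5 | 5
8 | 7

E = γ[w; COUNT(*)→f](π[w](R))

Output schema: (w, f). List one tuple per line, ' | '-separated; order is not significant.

Row counts bottom-up:
  R → 5
  π[w](R) → 5
  γ[w; COUNT(*)→f](π[w](R)) → 4

== RESULT ==
w | f
p | 1
q | 1
r | 1
s | 2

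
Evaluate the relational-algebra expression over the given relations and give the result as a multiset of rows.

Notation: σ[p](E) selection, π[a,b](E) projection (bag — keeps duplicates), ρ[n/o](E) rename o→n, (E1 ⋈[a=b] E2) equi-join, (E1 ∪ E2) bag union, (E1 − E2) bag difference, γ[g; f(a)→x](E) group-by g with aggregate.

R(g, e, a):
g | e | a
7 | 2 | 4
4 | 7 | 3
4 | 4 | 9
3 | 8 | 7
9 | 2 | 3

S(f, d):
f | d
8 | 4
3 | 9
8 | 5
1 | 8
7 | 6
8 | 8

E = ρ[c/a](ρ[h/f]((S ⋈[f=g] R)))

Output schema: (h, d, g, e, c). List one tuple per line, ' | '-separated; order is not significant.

Per-node cardinality:
  S → 6
  R → 5
  (S ⋈[f=g] R) → 2
  ρ[h/f]((S ⋈[f=g] R)) → 2
  ρ[c/a](ρ[h/f]((S ⋈[f=g] R))) → 2

== RESULT ==
h | d | g | e | c
3 | 9 | 3 | 8 | 7
7 | 6 | 7 | 2 | 4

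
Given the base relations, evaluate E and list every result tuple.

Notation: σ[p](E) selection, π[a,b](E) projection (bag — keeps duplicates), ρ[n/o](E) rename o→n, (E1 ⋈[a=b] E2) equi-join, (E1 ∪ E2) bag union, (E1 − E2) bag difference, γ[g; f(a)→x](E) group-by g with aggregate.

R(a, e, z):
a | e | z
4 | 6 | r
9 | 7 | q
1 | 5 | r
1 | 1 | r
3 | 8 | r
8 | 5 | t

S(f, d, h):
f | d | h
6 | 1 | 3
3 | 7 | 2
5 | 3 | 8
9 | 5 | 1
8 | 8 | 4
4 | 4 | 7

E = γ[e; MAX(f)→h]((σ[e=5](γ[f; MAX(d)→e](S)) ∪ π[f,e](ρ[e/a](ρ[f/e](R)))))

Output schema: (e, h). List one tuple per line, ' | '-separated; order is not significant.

Subexpression sizes:
  S → 6
  γ[f; MAX(d)→e](S) → 6
  σ[e=5](γ[f; MAX(d)→e](S)) → 1
  R → 6
  ρ[f/e](R) → 6
  ρ[e/a](ρ[f/e](R)) → 6
  π[f,e](ρ[e/a](ρ[f/e](R))) → 6
  (σ[e=5](γ[f; MAX(d)→e](S)) ∪ π[f,e](ρ[e/a](ρ[f/e](R)))) → 7
  γ[e; MAX(f)→h]((σ[e=5](γ[f; MAX(d)→e](S)) ∪ π[f,e](ρ[e/a](ρ[f/e](R))))) → 6

== RESULT ==
e | h
1 | 5
3 | 8
4 | 6
5 | 9
8 | 5
9 | 7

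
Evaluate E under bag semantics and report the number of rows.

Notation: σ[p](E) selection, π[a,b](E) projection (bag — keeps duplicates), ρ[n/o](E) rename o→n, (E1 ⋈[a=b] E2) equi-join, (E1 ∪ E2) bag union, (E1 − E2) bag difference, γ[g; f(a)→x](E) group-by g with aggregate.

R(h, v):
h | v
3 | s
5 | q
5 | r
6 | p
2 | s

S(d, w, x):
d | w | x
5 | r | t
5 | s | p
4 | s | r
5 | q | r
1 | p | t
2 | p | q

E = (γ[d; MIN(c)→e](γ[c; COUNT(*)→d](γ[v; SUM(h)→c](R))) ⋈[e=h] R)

Stepwise |·|:
  R → 5
  γ[v; SUM(h)→c](R) → 4
  γ[c; COUNT(*)→d](γ[v; SUM(h)→c](R)) → 2
  γ[d; MIN(c)→e](γ[c; COUNT(*)→d](γ[v; SUM(h)→c](R))) → 2
  R → 5
  (γ[d; MIN(c)→e](γ[c; COUNT(*)→d](γ[v; SUM(h)→c](R))) ⋈[e=h] R) → 3

|E| = 3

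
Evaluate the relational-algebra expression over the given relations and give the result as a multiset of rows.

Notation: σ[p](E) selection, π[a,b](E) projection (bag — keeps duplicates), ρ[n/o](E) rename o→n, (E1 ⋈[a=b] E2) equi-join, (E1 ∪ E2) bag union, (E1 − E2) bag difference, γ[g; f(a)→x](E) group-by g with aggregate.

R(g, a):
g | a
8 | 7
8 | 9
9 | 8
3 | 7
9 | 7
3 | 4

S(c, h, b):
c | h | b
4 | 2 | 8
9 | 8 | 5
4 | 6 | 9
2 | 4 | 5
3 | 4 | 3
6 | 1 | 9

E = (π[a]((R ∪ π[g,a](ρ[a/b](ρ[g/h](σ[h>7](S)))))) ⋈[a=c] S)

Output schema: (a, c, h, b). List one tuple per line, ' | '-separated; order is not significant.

Subexpression sizes:
  R → 6
  S → 6
  σ[h>7](S) → 1
  ρ[g/h](σ[h>7](S)) → 1
  ρ[a/b](ρ[g/h](σ[h>7](S))) → 1
  π[g,a](ρ[a/b](ρ[g/h](σ[h>7](S)))) → 1
  (R ∪ π[g,a](ρ[a/b](ρ[g/h](σ[h>7](S))))) → 7
  π[a]((R ∪ π[g,a](ρ[a/b](ρ[g/h](σ[h>7](S)))))) → 7
  S → 6
  (π[a]((R ∪ π[g,a](ρ[a/b](ρ[g/h](σ[h>7](S)))))) ⋈[a=c] S) → 3

== RESULT ==
a | c | h | b
4 | 4 | 2 | 8
4 | 4 | 6 | 9
9 | 9 | 8 | 5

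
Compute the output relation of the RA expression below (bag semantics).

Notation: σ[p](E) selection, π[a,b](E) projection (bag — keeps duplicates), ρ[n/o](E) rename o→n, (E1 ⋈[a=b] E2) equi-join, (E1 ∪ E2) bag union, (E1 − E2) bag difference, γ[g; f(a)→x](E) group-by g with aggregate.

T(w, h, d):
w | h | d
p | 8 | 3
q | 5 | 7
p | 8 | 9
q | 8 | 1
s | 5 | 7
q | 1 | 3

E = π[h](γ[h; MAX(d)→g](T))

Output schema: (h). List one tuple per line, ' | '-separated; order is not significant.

Stepwise |·|:
  T → 6
  γ[h; MAX(d)→g](T) → 3
  π[h](γ[h; MAX(d)→g](T)) → 3

== RESULT ==
h
1
5
8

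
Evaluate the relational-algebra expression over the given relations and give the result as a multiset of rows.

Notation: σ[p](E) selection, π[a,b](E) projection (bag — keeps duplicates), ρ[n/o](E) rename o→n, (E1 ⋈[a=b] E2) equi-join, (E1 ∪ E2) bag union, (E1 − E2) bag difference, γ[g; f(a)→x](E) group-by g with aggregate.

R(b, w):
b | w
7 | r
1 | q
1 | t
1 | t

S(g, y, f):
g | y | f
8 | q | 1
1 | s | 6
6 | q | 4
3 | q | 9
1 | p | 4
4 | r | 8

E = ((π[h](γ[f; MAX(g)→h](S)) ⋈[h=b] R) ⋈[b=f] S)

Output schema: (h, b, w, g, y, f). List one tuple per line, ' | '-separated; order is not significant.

Subexpression sizes:
  S → 6
  γ[f; MAX(g)→h](S) → 5
  π[h](γ[f; MAX(g)→h](S)) → 5
  R → 4
  (π[h](γ[f; MAX(g)→h](S)) ⋈[h=b] R) → 3
  S → 6
  ((π[h](γ[f; MAX(g)→h](S)) ⋈[h=b] R) ⋈[b=f] S) → 3

== RESULT ==
h | b | w | g | y | f
1 | 1 | q | 8 | q | 1
1 | 1 | t | 8 | q | 1
1 | 1 | t | 8 | q | 1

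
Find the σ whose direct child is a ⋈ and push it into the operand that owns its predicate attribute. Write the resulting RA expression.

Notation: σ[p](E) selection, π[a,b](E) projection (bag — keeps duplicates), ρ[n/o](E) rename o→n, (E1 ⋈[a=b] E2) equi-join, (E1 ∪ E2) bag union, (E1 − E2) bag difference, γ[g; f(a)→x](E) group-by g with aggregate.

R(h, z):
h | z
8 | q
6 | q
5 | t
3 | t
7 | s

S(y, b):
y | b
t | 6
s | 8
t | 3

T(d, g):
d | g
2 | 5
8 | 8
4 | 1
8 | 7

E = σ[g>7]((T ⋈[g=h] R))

σ filters on g, owned by the left side.
E' = (σ[g>7](T) ⋈[g=h] R)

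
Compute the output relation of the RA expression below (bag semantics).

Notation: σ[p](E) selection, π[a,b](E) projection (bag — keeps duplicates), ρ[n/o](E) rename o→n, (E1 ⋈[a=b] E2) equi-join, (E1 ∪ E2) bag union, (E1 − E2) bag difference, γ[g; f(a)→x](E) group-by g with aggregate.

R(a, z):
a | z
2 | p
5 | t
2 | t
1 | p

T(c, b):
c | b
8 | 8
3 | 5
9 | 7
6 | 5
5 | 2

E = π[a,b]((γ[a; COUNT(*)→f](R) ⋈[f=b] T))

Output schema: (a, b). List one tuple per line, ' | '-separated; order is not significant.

Subexpression sizes:
  R → 4
  γ[a; COUNT(*)→f](R) → 3
  T → 5
  (γ[a; COUNT(*)→f](R) ⋈[f=b] T) → 1
  π[a,b]((γ[a; COUNT(*)→f](R) ⋈[f=b] T)) → 1

== RESULT ==
a | b
2 | 2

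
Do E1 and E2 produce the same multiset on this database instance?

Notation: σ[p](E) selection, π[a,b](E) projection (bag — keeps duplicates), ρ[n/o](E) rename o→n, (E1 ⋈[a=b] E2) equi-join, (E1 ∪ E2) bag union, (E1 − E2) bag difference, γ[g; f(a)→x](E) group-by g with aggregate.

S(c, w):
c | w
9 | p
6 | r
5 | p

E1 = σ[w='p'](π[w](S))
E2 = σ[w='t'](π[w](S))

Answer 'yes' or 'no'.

E1 subexpression sizes:
  S → 3
  π[w](S) → 3
  σ[w='p'](π[w](S)) → 2
E2 subexpression sizes:
  S → 3
  π[w](S) → 3
  σ[w='t'](π[w](S)) → 0

E1 result:
w
p
p
E2 result:
w
(0 rows)
Witness: ('p',) appears 2× in E1 but 0× in E2.

no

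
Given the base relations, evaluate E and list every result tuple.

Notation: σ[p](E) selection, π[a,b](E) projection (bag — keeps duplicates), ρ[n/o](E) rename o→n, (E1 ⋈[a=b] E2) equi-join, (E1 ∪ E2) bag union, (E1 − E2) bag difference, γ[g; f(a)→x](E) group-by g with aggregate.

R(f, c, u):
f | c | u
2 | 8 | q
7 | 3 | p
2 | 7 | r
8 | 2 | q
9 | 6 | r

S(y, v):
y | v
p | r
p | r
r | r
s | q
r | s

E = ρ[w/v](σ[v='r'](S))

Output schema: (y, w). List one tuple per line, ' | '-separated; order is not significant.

Per-node cardinality:
  S → 5
  σ[v='r'](S) → 3
  ρ[w/v](σ[v='r'](S)) → 3

== RESULT ==
y | w
p | r
p | r
r | r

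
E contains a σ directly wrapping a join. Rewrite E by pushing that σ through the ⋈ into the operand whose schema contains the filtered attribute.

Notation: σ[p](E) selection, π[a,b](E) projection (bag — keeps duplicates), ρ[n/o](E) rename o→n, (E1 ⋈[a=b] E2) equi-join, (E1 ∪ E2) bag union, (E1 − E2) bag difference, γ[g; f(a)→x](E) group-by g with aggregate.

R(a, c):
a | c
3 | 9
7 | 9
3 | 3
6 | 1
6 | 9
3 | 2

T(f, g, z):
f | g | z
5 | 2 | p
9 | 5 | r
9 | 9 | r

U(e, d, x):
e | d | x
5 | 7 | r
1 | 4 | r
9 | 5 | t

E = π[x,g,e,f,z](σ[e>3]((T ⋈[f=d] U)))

σ filters on e, owned by the right side.
E' = π[x,g,e,f,z]((T ⋈[f=d] σ[e>3](U)))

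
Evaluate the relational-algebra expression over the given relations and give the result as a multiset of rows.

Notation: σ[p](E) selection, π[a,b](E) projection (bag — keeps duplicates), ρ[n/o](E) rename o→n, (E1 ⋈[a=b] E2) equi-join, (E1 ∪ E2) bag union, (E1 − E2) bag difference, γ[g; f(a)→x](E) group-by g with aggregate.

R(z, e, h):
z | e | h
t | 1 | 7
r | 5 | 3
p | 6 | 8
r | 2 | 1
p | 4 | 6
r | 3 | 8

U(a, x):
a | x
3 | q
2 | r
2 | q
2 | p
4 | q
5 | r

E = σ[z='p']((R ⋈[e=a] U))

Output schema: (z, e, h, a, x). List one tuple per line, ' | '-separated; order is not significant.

Row counts bottom-up:
  R → 6
  U → 6
  (R ⋈[e=a] U) → 6
  σ[z='p']((R ⋈[e=a] U)) → 1

== RESULT ==
z | e | h | a | x
p | 4 | 6 | 4 | q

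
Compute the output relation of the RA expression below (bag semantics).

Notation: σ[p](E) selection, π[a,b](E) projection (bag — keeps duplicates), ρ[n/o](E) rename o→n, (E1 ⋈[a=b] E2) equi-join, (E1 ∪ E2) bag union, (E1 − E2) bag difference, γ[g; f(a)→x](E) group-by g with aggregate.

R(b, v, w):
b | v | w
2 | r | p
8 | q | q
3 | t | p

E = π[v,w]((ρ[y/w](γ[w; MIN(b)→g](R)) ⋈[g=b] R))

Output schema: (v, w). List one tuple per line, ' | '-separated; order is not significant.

Subexpression sizes:
  R → 3
  γ[w; MIN(b)→g](R) → 2
  ρ[y/w](γ[w; MIN(b)→g](R)) → 2
  R → 3
  (ρ[y/w](γ[w; MIN(b)→g](R)) ⋈[g=b] R) → 2
  π[v,w]((ρ[y/w](γ[w; MIN(b)→g](R)) ⋈[g=b] R)) → 2

== RESULT ==
v | w
q | q
r | p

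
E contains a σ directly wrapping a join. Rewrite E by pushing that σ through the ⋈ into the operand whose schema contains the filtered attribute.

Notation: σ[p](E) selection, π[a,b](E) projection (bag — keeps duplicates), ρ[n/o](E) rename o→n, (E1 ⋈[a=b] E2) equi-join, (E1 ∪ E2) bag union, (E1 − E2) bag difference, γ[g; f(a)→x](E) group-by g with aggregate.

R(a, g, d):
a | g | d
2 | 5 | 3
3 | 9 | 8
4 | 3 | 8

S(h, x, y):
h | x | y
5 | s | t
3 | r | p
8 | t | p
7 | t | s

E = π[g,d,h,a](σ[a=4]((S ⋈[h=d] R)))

σ filters on a, owned by the right side.
E' = π[g,d,h,a]((S ⋈[h=d] σ[a=4](R)))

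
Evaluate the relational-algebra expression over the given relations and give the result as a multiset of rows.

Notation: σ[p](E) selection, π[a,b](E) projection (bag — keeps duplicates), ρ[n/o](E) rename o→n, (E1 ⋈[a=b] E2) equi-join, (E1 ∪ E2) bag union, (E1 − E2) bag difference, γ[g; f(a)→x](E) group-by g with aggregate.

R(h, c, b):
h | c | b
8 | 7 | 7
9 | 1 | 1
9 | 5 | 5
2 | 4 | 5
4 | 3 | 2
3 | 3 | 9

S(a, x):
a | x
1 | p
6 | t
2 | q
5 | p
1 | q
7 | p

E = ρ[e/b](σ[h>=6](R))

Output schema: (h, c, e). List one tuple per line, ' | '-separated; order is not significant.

Per-node cardinality:
  R → 6
  σ[h>=6](R) → 3
  ρ[e/b](σ[h>=6](R)) → 3

== RESULT ==
h | c | e
8 | 7 | 7
9 | 1 | 1
9 | 5 | 5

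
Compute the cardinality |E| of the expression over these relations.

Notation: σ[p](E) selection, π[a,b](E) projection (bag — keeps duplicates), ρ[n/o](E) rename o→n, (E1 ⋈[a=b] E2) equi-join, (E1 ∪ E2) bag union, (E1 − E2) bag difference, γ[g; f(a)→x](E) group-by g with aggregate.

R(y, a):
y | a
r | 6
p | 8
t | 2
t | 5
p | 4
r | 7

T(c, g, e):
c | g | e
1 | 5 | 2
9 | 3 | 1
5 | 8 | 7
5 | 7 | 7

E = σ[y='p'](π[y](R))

Subexpression sizes:
  R → 6
  π[y](R) → 6
  σ[y='p'](π[y](R)) → 2

|E| = 2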